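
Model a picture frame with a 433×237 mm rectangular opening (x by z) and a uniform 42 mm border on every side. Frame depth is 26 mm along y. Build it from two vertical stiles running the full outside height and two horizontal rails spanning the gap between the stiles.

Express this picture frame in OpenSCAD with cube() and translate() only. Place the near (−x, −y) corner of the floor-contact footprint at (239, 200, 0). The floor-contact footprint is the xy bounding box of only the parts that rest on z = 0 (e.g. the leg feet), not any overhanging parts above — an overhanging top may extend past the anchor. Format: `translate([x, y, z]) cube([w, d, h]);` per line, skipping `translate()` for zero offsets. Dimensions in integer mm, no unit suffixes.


translate([239, 200, 0]) cube([42, 26, 321]);
translate([714, 200, 0]) cube([42, 26, 321]);
translate([281, 200, 0]) cube([433, 26, 42]);
translate([281, 200, 279]) cube([433, 26, 42]);


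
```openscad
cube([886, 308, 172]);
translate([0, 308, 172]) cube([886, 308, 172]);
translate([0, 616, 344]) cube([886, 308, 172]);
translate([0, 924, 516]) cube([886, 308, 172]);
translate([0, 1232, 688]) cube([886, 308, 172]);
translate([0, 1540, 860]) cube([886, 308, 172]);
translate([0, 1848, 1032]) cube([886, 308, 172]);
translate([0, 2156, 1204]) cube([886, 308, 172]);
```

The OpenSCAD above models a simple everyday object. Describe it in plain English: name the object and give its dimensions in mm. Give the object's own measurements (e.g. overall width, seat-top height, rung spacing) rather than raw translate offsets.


A straight staircase of 8 solid steps. Each step is 886 mm wide (x), 308 mm deep (y, the going) and 172 mm tall (the rise). The first step rests on the floor; each subsequent step sits one going further in +y and one rise higher in +z, directly behind and above the previous step with no overlap.


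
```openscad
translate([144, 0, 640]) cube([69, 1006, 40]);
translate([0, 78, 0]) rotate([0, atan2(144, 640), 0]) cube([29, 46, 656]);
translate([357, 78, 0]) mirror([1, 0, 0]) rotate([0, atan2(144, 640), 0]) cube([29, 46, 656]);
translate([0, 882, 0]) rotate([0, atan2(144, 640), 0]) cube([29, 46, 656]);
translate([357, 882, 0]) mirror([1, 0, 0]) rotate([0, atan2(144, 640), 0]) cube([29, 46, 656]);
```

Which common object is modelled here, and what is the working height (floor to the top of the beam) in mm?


A sawhorse. The overall height is 680 mm.

A beam across two mirrored pairs of raked legs — a sawhorse. The beam's underside is at z = 640 (matching the legs' vertical rise in atan2(144, 640)) and the beam is 40 mm tall, so its top is at 640 + 40 = 680 mm. The raked legs top out at the beam's underside, so that is the highest point.


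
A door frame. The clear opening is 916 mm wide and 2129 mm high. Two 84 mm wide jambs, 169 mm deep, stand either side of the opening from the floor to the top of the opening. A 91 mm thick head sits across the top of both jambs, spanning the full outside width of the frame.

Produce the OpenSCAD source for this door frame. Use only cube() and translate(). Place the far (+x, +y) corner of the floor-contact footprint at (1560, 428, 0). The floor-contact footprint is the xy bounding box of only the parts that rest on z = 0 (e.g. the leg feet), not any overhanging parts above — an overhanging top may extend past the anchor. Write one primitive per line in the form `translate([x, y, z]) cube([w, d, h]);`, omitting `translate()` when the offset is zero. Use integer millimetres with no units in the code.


translate([476, 259, 0]) cube([84, 169, 2129]);
translate([1476, 259, 0]) cube([84, 169, 2129]);
translate([476, 259, 2129]) cube([1084, 169, 91]);


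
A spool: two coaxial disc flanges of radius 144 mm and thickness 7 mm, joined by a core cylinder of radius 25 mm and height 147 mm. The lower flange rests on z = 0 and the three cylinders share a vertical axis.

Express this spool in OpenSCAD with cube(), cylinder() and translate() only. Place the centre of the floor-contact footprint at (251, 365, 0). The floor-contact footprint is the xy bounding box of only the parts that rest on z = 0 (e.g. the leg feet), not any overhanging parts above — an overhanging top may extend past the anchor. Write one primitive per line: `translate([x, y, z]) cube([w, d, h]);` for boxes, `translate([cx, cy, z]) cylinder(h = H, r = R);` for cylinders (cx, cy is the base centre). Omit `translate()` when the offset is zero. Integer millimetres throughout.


translate([251, 365, 0]) cylinder(h = 7, r = 144);
translate([251, 365, 7]) cylinder(h = 147, r = 25);
translate([251, 365, 154]) cylinder(h = 7, r = 144);


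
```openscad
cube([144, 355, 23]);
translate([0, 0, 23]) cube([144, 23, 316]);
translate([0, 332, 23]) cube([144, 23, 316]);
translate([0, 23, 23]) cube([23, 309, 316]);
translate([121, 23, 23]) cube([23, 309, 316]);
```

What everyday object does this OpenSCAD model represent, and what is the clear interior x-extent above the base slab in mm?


An open box. The internal width is 98 mm.

A 144×355 base slab with four walls standing on it — an open box. The base is 144 mm wide and the walls are 23 mm thick, so the internal width is 144 − 2 × 23 = 98 mm.


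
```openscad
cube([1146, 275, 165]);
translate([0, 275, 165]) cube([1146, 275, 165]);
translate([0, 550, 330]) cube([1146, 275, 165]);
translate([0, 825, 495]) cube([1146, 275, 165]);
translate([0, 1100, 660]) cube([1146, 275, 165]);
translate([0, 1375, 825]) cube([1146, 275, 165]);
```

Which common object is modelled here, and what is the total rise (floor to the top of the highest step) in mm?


A staircase. The total rise is 990 mm.

6 identical blocks, each offset up and back from the previous — a staircase. Each step is 165 mm tall and there are 6 of them, so the total rise is 6 × 165 = 990 mm.


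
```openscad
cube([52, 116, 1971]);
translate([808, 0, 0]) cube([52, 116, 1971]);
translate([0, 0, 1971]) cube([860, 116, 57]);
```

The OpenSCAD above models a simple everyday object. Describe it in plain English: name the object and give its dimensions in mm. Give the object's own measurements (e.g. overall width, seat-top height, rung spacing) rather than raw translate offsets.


A door frame. The clear opening is 756 mm wide and 1971 mm high. Two 52 mm wide jambs, 116 mm deep, stand either side of the opening from the floor to the top of the opening. A 57 mm thick head sits across the top of both jambs, spanning the full outside width of the frame.


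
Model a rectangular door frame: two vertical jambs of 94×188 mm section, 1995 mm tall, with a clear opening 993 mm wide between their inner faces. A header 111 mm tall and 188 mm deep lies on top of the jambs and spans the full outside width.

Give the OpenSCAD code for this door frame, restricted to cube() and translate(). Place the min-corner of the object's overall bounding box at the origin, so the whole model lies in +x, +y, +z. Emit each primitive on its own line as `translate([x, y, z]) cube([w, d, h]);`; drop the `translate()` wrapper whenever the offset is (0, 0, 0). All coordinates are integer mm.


cube([94, 188, 1995]);
translate([1087, 0, 0]) cube([94, 188, 1995]);
translate([0, 0, 1995]) cube([1181, 188, 111]);


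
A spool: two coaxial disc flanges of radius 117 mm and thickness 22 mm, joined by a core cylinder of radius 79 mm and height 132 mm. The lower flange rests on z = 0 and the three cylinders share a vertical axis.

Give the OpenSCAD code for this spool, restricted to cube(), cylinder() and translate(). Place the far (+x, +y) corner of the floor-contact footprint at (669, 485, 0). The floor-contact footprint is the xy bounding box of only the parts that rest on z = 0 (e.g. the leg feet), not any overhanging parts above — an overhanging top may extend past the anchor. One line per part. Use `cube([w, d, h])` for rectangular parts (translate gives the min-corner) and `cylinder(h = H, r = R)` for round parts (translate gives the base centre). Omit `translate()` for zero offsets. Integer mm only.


translate([552, 368, 0]) cylinder(h = 22, r = 117);
translate([552, 368, 22]) cylinder(h = 132, r = 79);
translate([552, 368, 154]) cylinder(h = 22, r = 117);


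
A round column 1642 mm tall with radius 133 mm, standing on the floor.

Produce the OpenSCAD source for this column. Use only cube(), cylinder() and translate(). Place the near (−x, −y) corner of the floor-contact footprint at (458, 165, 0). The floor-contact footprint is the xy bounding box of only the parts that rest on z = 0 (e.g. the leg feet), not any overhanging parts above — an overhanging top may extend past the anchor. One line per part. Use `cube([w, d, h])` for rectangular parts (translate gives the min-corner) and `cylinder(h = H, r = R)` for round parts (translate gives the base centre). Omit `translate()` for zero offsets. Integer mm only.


translate([591, 298, 0]) cylinder(h = 1642, r = 133);


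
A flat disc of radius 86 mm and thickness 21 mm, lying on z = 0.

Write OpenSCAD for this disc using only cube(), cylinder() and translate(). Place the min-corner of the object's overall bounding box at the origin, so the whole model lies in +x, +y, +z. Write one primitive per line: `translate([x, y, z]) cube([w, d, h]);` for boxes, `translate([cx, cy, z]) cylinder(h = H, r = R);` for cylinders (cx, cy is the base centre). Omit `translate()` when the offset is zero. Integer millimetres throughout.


translate([86, 86, 0]) cylinder(h = 21, r = 86);


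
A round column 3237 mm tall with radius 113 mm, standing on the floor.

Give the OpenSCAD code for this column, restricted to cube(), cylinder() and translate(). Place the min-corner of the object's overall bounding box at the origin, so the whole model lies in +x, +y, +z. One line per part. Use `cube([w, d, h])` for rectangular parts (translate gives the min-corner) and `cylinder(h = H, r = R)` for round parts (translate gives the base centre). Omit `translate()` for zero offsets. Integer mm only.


translate([113, 113, 0]) cylinder(h = 3237, r = 113);


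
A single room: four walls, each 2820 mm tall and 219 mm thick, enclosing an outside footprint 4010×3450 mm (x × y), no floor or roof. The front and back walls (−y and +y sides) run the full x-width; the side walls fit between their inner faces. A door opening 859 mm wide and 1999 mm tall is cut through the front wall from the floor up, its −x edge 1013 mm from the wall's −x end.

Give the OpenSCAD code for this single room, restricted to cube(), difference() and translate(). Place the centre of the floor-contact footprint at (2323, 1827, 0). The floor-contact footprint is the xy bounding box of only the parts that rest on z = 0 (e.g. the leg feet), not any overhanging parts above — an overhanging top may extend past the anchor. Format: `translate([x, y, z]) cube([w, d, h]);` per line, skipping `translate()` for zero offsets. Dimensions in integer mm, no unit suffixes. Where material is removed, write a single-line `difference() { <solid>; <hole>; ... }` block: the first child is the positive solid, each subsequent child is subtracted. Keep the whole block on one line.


difference() { translate([318, 102, 0]) cube([4010, 219, 2820]); translate([1331, 102, 0]) cube([859, 219, 1999]); }
translate([318, 3333, 0]) cube([4010, 219, 2820]);
translate([318, 321, 0]) cube([219, 3012, 2820]);
translate([4109, 321, 0]) cube([219, 3012, 2820]);


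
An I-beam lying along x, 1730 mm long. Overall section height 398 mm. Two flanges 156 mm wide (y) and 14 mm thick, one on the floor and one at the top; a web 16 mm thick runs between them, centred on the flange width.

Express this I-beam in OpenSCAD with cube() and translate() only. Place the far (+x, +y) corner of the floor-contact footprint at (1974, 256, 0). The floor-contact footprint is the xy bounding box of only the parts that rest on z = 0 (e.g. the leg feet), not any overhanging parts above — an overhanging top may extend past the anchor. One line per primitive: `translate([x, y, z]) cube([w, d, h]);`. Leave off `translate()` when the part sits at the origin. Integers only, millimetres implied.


translate([244, 100, 0]) cube([1730, 156, 14]);
translate([244, 170, 14]) cube([1730, 16, 370]);
translate([244, 100, 384]) cube([1730, 156, 14]);


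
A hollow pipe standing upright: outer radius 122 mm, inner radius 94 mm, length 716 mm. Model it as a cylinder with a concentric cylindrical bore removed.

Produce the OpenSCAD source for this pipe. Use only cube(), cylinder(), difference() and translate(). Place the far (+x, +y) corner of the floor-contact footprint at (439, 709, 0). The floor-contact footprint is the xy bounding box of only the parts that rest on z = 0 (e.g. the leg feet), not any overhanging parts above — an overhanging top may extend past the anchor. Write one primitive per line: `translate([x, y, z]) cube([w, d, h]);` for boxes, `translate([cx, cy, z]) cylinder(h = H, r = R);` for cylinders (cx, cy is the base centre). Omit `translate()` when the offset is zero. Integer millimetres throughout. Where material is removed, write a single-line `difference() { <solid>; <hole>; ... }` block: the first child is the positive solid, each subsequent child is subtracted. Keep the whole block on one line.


difference() { translate([317, 587, 0]) cylinder(h = 716, r = 122); translate([317, 587, 0]) cylinder(h = 716, r = 94); }


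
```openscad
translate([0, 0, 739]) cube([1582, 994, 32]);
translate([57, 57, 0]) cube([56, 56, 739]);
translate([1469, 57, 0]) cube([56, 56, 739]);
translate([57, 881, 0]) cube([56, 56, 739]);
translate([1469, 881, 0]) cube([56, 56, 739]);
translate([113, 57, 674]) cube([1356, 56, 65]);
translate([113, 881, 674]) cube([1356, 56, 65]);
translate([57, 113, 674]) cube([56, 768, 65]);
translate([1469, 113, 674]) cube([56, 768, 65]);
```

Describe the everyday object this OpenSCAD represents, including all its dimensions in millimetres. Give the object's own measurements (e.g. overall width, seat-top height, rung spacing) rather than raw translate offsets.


A rectangular dining table. The top is 1582×994×32 mm with its upper surface at z = 771 mm. It stands on four 56×56 mm square legs, each inset 57 mm from the nearest pair of top edges, running from the floor to the underside of the top. Four apron rails, 56 mm thick and 65 mm tall, run between adjacent legs with their top edges flush with the underside of the top and their outer faces flush with the legs' outer faces.


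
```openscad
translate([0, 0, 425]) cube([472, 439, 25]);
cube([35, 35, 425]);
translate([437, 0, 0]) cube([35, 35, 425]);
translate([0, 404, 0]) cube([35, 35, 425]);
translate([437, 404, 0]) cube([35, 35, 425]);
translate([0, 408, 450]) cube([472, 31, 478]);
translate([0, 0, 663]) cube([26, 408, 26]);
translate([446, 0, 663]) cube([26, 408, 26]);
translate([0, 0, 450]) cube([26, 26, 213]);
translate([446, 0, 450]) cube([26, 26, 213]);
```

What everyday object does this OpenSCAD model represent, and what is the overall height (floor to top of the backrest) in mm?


A chair. The overall height is 928 mm.

A slab on four corner posts with a tall panel at the back — a chair. The seat slab sits at z = 425 with thickness 25, and the 478 mm backrest starts at the seat top, so the overall height is 425 + 25 + 478 = 928 mm.


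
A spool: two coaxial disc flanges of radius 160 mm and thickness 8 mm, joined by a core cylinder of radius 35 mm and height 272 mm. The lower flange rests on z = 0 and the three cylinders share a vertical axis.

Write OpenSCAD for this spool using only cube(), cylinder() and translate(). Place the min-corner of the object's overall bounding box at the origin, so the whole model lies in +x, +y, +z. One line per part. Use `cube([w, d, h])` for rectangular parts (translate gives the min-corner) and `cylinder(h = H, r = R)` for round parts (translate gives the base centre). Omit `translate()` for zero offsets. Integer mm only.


translate([160, 160, 0]) cylinder(h = 8, r = 160);
translate([160, 160, 8]) cylinder(h = 272, r = 35);
translate([160, 160, 280]) cylinder(h = 8, r = 160);


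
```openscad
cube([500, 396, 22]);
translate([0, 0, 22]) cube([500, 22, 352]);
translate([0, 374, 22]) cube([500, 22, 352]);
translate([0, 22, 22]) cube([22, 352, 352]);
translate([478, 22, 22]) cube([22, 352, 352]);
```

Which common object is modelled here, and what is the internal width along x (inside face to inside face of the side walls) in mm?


An open box. The internal width is 456 mm.

A 500×396 base slab with four walls standing on it — an open box. The base is 500 mm wide and the walls are 22 mm thick, so the internal width is 500 − 2 × 22 = 456 mm.


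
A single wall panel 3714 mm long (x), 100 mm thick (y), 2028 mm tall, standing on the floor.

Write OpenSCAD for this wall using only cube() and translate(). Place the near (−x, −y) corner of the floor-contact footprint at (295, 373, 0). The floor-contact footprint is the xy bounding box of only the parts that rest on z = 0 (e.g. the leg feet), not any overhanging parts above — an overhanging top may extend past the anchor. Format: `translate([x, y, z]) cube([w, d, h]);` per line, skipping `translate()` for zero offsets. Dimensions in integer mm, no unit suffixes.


translate([295, 373, 0]) cube([3714, 100, 2028]);


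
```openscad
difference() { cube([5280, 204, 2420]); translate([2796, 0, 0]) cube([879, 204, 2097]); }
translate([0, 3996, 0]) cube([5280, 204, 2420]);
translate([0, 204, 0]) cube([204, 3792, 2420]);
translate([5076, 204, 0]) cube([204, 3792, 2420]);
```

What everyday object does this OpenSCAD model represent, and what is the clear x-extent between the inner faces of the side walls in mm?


A single room. The interior width is 4872 mm.

Four walls enclosing a rectangle with a door in the front wall — a room. Outside width 5280 minus two 204 mm walls gives 4872 mm.


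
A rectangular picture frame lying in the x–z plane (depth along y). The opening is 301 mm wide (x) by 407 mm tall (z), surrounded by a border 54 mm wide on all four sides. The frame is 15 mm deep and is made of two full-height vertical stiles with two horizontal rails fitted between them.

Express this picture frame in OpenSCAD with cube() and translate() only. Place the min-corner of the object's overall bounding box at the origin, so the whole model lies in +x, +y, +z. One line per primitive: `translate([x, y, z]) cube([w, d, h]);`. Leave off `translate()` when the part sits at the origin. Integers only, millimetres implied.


cube([54, 15, 515]);
translate([355, 0, 0]) cube([54, 15, 515]);
translate([54, 0, 0]) cube([301, 15, 54]);
translate([54, 0, 461]) cube([301, 15, 54]);


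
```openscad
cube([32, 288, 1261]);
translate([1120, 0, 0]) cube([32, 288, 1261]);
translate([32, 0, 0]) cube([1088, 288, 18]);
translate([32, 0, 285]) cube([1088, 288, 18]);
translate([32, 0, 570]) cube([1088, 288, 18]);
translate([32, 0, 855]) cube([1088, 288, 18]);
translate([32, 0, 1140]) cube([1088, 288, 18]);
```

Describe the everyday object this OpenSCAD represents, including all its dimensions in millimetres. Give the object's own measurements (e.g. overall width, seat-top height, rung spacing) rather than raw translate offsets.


An open bookshelf. Two side panels, each 32 mm thick, 288 mm deep and 1261 mm tall, stand 1152 mm apart (outside-to-outside). Between them sit 5 shelves, each 18 mm thick and 288 mm deep, spanning the full gap between the sides. The bottom shelf rests on the floor (its underside at z = 0) and the clear gap between one shelf's top and the next shelf's underside is 267 mm.


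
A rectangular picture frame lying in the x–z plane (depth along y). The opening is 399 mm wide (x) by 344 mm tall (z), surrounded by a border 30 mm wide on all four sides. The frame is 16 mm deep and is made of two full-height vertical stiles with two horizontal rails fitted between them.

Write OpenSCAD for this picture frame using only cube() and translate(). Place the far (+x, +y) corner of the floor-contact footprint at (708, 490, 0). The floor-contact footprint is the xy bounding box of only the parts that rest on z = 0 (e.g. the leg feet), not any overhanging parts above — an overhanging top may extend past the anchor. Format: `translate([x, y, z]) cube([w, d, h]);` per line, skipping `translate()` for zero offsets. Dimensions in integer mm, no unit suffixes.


translate([249, 474, 0]) cube([30, 16, 404]);
translate([678, 474, 0]) cube([30, 16, 404]);
translate([279, 474, 0]) cube([399, 16, 30]);
translate([279, 474, 374]) cube([399, 16, 30]);


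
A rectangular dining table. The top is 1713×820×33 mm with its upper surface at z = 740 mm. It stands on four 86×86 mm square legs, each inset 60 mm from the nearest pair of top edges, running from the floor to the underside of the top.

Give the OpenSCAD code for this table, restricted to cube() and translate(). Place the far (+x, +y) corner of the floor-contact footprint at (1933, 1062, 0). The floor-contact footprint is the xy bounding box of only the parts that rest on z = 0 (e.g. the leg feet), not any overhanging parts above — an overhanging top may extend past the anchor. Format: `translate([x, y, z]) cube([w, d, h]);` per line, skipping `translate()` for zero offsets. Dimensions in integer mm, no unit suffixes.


translate([280, 302, 707]) cube([1713, 820, 33]);
translate([340, 362, 0]) cube([86, 86, 707]);
translate([1847, 362, 0]) cube([86, 86, 707]);
translate([340, 976, 0]) cube([86, 86, 707]);
translate([1847, 976, 0]) cube([86, 86, 707]);


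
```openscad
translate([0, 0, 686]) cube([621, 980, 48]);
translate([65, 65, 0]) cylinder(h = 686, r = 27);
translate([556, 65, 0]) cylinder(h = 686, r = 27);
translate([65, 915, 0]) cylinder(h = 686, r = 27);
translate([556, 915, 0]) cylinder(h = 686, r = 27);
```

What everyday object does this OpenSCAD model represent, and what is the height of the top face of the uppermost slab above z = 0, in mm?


A table. The table height is 734 mm.

A 621×980×48 slab sits at z = 686 on four Ø54 mm round legs — a table. The top surface is at 686 + 48 = 734 mm.


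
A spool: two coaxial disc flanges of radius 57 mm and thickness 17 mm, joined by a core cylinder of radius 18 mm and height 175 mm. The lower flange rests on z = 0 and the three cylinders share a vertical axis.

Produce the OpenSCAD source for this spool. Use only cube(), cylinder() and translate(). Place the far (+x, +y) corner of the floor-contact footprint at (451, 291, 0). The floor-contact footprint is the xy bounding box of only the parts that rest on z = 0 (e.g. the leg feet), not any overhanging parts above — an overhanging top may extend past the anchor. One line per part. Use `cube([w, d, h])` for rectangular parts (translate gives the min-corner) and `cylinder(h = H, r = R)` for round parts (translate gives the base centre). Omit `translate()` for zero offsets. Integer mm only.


translate([394, 234, 0]) cylinder(h = 17, r = 57);
translate([394, 234, 17]) cylinder(h = 175, r = 18);
translate([394, 234, 192]) cylinder(h = 17, r = 57);


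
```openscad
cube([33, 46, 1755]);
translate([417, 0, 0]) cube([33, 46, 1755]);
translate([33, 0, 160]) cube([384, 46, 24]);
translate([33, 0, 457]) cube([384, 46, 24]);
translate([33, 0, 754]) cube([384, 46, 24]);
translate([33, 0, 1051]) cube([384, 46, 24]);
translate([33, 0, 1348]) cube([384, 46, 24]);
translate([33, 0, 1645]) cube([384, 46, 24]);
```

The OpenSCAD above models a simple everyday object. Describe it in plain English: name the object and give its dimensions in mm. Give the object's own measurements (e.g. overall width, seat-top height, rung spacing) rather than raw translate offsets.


A straight ladder. Two 33×46 mm vertical rails, 1755 mm tall, stand 450 mm apart (outside-to-outside) with their front faces coplanar on the −y side. 6 rungs, each 46 mm deep and 24 mm tall, span between the inner faces of the rails, front faces flush with the rails. The lowest rung's underside is at z = 160 mm and rungs are spaced 297 mm apart (underside to underside).


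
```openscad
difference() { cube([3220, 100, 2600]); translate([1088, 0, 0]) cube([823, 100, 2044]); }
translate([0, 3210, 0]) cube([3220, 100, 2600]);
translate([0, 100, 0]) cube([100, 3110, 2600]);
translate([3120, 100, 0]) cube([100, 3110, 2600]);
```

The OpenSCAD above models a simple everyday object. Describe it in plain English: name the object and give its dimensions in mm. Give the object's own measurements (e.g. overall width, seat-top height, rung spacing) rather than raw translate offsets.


A single room: four walls, each 2600 mm tall and 100 mm thick, enclosing an outside footprint 3220×3310 mm (x × y), no floor or roof. The front and back walls (−y and +y sides) run the full x-width; the side walls fit between their inner faces. A door opening 823 mm wide and 2044 mm tall is cut through the front wall from the floor up, its −x edge 1088 mm from the wall's −x end.


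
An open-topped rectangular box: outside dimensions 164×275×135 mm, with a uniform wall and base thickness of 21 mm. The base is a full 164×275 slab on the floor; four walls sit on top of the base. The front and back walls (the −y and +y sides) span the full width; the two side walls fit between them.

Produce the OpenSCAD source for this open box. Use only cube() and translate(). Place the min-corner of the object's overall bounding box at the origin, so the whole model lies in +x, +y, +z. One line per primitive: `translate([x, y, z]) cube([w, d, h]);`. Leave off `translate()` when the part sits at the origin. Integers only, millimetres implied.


cube([164, 275, 21]);
translate([0, 0, 21]) cube([164, 21, 114]);
translate([0, 254, 21]) cube([164, 21, 114]);
translate([0, 21, 21]) cube([21, 233, 114]);
translate([143, 21, 21]) cube([21, 233, 114]);


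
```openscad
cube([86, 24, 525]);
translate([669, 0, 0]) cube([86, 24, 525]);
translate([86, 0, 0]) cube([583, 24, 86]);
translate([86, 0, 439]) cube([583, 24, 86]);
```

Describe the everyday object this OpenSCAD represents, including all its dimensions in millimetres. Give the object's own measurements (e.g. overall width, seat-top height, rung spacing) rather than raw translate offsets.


A rectangular picture frame lying in the x–z plane (depth along y). The opening is 583 mm wide (x) by 353 mm tall (z), surrounded by a border 86 mm wide on all four sides. The frame is 24 mm deep and is made of two full-height vertical stiles with two horizontal rails fitted between them.


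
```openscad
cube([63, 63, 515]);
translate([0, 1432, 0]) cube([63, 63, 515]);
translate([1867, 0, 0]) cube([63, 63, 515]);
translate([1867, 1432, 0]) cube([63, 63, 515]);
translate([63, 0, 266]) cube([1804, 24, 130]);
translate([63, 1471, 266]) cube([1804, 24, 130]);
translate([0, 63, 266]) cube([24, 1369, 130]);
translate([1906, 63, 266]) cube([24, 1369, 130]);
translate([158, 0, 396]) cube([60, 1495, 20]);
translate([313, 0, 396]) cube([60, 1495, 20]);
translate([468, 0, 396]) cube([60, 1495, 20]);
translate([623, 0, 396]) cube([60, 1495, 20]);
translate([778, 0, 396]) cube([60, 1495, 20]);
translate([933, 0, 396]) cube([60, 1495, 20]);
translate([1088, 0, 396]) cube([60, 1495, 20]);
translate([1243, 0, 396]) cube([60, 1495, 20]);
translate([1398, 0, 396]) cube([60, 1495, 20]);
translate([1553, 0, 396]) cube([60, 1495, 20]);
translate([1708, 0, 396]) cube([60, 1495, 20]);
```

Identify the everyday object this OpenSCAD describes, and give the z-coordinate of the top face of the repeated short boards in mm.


A bed frame. The slat-top height is 416 mm.

Four posts, four rails, and a row of slats — a bed frame. Slats sit on the rails at z = 266 + 130 = 396; with slat thickness 20, the top is 416 mm.


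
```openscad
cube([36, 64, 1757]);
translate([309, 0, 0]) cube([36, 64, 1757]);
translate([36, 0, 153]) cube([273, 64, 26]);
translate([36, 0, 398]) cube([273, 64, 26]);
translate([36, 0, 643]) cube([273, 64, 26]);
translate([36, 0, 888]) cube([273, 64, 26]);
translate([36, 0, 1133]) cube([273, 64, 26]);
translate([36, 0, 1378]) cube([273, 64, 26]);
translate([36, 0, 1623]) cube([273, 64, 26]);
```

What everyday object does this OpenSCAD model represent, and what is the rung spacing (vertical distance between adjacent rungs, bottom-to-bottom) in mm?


A ladder. The rung spacing is 245 mm.

Two tall 36×64 posts with 7 short bars between them — a ladder. Adjacent rungs sit at z = 153 and z = 398, so the spacing is 398 − 153 = 245 mm.


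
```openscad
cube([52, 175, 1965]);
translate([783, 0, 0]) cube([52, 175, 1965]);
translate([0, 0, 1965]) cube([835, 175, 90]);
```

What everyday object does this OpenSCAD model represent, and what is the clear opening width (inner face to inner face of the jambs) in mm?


A door frame. The clear opening width is 731 mm.

Two 1965 mm tall posts with a header on top — a door frame. The left jamb is 52 mm wide at x = 0; the right jamb starts at x = 783. The clear opening is 783 − 52 = 731 mm.


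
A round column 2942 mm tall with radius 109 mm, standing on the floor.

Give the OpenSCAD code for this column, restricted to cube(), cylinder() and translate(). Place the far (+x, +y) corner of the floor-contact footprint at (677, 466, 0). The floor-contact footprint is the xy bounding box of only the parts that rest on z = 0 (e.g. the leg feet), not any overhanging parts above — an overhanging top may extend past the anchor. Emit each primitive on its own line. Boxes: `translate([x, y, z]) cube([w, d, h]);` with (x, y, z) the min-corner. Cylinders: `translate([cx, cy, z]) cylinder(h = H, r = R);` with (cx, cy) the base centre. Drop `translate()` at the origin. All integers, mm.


translate([568, 357, 0]) cylinder(h = 2942, r = 109);


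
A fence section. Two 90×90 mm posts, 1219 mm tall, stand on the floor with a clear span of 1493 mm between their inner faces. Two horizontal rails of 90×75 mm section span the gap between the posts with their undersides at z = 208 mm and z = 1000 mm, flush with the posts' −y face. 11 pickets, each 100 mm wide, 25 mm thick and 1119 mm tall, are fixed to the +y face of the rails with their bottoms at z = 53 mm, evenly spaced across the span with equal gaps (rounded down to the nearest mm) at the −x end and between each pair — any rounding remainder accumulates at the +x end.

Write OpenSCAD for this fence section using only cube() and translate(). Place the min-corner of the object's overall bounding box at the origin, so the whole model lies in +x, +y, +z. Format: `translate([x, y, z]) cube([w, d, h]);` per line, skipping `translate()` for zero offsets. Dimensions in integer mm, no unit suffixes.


cube([90, 90, 1219]);
translate([1583, 0, 0]) cube([90, 90, 1219]);
translate([90, 0, 208]) cube([1493, 90, 75]);
translate([90, 0, 1000]) cube([1493, 90, 75]);
translate([122, 90, 53]) cube([100, 25, 1119]);
translate([254, 90, 53]) cube([100, 25, 1119]);
translate([386, 90, 53]) cube([100, 25, 1119]);
translate([518, 90, 53]) cube([100, 25, 1119]);
translate([650, 90, 53]) cube([100, 25, 1119]);
translate([782, 90, 53]) cube([100, 25, 1119]);
translate([914, 90, 53]) cube([100, 25, 1119]);
translate([1046, 90, 53]) cube([100, 25, 1119]);
translate([1178, 90, 53]) cube([100, 25, 1119]);
translate([1310, 90, 53]) cube([100, 25, 1119]);
translate([1442, 90, 53]) cube([100, 25, 1119]);


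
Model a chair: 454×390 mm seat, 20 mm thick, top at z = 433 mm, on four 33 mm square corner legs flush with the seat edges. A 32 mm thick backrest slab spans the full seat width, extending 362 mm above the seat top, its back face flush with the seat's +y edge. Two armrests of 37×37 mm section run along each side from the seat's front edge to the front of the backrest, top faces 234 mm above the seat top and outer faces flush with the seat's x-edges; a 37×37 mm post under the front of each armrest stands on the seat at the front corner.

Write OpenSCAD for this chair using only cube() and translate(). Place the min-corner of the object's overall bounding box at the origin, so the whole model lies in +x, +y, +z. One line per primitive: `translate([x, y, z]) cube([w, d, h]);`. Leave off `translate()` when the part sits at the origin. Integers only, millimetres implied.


translate([0, 0, 413]) cube([454, 390, 20]);
cube([33, 33, 413]);
translate([421, 0, 0]) cube([33, 33, 413]);
translate([0, 357, 0]) cube([33, 33, 413]);
translate([421, 357, 0]) cube([33, 33, 413]);
translate([0, 358, 433]) cube([454, 32, 362]);
translate([0, 0, 630]) cube([37, 358, 37]);
translate([417, 0, 630]) cube([37, 358, 37]);
translate([0, 0, 433]) cube([37, 37, 197]);
translate([417, 0, 433]) cube([37, 37, 197]);


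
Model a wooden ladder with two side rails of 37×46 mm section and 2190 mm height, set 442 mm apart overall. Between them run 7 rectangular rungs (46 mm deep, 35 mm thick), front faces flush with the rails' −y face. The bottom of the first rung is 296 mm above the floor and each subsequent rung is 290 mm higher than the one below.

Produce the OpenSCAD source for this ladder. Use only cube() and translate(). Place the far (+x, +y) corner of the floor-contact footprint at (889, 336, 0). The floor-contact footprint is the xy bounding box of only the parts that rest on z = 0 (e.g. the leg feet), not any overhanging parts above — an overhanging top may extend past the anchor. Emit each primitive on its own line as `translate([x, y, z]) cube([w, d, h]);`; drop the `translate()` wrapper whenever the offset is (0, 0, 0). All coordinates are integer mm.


// rung span = 442 - 2*37 = 368
// rung[k] z = 296 + k*290
translate([447, 290, 0]) cube([37, 46, 2190]);
translate([852, 290, 0]) cube([37, 46, 2190]);
translate([484, 290, 296]) cube([368, 46, 35]);
translate([484, 290, 586]) cube([368, 46, 35]);
translate([484, 290, 876]) cube([368, 46, 35]);
translate([484, 290, 1166]) cube([368, 46, 35]);
translate([484, 290, 1456]) cube([368, 46, 35]);
translate([484, 290, 1746]) cube([368, 46, 35]);
translate([484, 290, 2036]) cube([368, 46, 35]);


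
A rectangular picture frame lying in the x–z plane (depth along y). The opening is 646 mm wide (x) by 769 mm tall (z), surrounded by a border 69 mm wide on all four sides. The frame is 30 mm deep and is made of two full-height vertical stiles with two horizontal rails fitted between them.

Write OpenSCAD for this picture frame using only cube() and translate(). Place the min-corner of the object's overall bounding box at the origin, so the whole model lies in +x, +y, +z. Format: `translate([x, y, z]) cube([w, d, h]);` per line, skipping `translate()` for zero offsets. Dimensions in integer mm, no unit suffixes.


cube([69, 30, 907]);
translate([715, 0, 0]) cube([69, 30, 907]);
translate([69, 0, 0]) cube([646, 30, 69]);
translate([69, 0, 838]) cube([646, 30, 69]);


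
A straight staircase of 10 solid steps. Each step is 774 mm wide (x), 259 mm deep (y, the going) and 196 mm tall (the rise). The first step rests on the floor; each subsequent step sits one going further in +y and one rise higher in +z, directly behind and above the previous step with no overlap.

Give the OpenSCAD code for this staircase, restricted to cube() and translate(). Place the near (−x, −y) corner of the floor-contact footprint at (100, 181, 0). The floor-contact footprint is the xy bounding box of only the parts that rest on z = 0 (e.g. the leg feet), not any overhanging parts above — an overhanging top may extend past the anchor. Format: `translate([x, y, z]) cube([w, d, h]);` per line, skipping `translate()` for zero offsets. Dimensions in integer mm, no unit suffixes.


translate([100, 181, 0]) cube([774, 259, 196]);
translate([100, 440, 196]) cube([774, 259, 196]);
translate([100, 699, 392]) cube([774, 259, 196]);
translate([100, 958, 588]) cube([774, 259, 196]);
translate([100, 1217, 784]) cube([774, 259, 196]);
translate([100, 1476, 980]) cube([774, 259, 196]);
translate([100, 1735, 1176]) cube([774, 259, 196]);
translate([100, 1994, 1372]) cube([774, 259, 196]);
translate([100, 2253, 1568]) cube([774, 259, 196]);
translate([100, 2512, 1764]) cube([774, 259, 196]);


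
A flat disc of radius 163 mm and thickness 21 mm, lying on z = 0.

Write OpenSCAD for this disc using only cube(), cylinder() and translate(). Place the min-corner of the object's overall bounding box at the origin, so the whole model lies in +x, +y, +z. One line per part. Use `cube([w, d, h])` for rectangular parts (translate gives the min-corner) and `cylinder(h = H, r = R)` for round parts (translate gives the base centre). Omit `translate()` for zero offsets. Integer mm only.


translate([163, 163, 0]) cylinder(h = 21, r = 163);


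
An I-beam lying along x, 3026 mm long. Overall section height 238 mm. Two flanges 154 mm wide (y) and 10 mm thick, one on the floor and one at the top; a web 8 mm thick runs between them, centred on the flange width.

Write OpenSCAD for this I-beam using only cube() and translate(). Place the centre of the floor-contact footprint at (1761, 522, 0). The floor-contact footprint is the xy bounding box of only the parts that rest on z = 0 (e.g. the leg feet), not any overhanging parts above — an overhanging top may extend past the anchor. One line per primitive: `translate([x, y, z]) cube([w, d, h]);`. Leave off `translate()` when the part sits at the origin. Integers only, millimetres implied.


translate([248, 445, 0]) cube([3026, 154, 10]);
translate([248, 518, 10]) cube([3026, 8, 218]);
translate([248, 445, 228]) cube([3026, 154, 10]);


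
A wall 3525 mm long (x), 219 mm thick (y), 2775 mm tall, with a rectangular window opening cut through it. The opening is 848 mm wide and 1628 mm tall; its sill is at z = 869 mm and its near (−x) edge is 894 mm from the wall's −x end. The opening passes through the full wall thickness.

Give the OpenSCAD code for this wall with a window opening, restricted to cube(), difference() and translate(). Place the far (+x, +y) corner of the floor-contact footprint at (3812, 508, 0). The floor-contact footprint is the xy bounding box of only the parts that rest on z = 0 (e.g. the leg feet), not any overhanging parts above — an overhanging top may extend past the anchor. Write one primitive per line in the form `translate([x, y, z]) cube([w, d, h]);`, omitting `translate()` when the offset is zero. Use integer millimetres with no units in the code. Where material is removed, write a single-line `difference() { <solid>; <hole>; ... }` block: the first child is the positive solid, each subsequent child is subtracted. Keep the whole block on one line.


difference() { translate([287, 289, 0]) cube([3525, 219, 2775]); translate([1181, 289, 869]) cube([848, 219, 1628]); }


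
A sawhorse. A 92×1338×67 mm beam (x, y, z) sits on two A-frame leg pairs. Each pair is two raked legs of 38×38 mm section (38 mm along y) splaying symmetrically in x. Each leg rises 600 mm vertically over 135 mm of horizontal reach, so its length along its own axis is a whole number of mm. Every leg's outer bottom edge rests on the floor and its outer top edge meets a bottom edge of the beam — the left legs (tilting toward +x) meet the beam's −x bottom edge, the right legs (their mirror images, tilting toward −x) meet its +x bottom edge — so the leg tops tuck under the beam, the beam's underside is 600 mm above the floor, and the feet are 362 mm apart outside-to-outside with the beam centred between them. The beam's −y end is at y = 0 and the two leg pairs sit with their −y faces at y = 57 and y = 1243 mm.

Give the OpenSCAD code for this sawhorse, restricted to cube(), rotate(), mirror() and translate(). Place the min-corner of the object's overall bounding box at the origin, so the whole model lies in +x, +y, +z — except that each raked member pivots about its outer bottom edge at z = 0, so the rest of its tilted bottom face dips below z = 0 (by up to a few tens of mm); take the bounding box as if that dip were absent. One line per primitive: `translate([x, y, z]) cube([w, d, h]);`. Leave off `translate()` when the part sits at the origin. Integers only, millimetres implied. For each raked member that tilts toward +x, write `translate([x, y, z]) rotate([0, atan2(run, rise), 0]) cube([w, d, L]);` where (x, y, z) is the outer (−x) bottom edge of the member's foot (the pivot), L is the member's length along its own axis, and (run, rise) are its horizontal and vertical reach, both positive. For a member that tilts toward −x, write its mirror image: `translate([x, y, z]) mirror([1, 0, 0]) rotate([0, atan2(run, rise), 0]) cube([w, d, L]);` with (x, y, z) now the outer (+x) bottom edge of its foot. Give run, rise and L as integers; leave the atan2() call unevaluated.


translate([135, 0, 600]) cube([92, 1338, 67]);
translate([0, 57, 0]) rotate([0, atan2(135, 600), 0]) cube([38, 38, 615]);
translate([362, 57, 0]) mirror([1, 0, 0]) rotate([0, atan2(135, 600), 0]) cube([38, 38, 615]);
translate([0, 1243, 0]) rotate([0, atan2(135, 600), 0]) cube([38, 38, 615]);
translate([362, 1243, 0]) mirror([1, 0, 0]) rotate([0, atan2(135, 600), 0]) cube([38, 38, 615]);
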